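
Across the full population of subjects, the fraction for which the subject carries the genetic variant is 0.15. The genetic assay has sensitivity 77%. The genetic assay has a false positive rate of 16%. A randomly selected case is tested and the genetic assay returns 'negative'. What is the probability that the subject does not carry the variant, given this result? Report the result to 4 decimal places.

Let H be the event that the subject carries the genetic variant. P(H) = 0.15, so P(¬H) = 0.85. With E the 'negative' result, P(E|H) = 0.23 and P(E|¬H) = 0.84.
P(E) = 0.23·0.15 + 0.84·0.85 = 0.034500 + 0.71400 = 0.74850.
By Bayes' theorem, P(H|E) = 0.034500 / 0.74850 = 0.0461. Hence P(¬H|E) = 1 − 0.0461 = 0.9539.

P(¬H | E) ≈ 0.9539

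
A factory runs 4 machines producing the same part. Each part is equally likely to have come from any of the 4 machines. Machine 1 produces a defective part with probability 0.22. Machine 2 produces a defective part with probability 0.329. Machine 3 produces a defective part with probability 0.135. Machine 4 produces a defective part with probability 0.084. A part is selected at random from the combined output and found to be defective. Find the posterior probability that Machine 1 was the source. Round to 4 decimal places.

Posterior probability ≈ 0.2865

P(defective|M1) = 0.22; P(defective|M2) = 0.329; P(defective|M3) = 0.135; P(defective|M4) = 0.084.
Prior × likelihood for each source: 0.25·0.22=0.05500, 0.25·0.329=0.08225, 0.25·0.135=0.03375, 0.25·0.084=0.02100. Summing gives P(defective) = 0.19200.
P(Machine 1 | defective) = 0.05500 / 0.19200 = 0.2865.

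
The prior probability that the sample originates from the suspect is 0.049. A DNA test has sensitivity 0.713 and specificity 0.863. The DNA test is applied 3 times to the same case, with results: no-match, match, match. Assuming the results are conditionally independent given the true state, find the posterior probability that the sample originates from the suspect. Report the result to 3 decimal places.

Posterior P(H) ≈ 0.317

Let H be the event that the sample originates from the suspect; start with P(H) = 0.049. P('match'|H) = 0.713, P('match'|¬H) = 0.137.
Update on result 1 ('no-match'): P(H) ← 0.287·0.0490 / (0.287·0.0490 + 0.863·0.9510) = 0.014063/0.83478 = 0.0168.
Update on result 2 ('match'): P(H) ← 0.713·0.0168 / (0.713·0.0168 + 0.137·0.9832) = 0.012012/0.14670 = 0.0819.
Update on result 3 ('match'): P(H) ← 0.713·0.0819 / (0.713·0.0819 + 0.137·0.9181) = 0.058378/0.18416 = 0.3170.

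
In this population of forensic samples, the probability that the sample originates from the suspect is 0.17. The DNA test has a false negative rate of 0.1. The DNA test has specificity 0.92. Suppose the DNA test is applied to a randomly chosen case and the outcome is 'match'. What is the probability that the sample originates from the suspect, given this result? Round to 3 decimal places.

P(H | E) ≈ 0.697

Let H be the event that the sample originates from the suspect. P(H) = 0.17, so P(¬H) = 0.83. With E the 'match' result, P(E|H) = 0.9 and P(E|¬H) = 0.08.
P(E) = 0.9·0.17 + 0.08·0.83 = 0.15300 + 0.066400 = 0.21940.
By Bayes' theorem, P(H|E) = 0.15300 / 0.21940 = 0.697.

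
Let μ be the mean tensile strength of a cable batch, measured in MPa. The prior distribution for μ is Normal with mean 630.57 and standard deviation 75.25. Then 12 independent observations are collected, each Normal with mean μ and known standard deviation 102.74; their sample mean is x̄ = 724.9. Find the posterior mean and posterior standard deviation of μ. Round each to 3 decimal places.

Posterior mean ≈ 712.217; posterior SD ≈ 27.593

With known σ, the Normal prior is conjugate. Weight on the data is w = (n/σ²)/(n/σ² + 1/τ₀²) = 0.00113685/(0.00113685+0.00017660) = 0.86555.
Posterior mean = w·x̄ + (1−w)·μ₀ = 0.86555·724.9 + 0.13445·630.57 = 712.217. Posterior variance = 1/(0.00113685+0.00017660) = 761.356, so SD = 27.593.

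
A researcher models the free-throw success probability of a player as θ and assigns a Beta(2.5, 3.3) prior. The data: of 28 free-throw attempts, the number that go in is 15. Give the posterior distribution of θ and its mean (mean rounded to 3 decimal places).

Posterior: Beta(17.5, 16.3); mean ≈ 0.518

The binomial likelihood is conjugate to the Beta prior: with 15 successes and 13 failures, the posterior is Beta(2.5+15, 3.3+13) = Beta(17.5, 16.3).
E[θ | data] = 17.5/(17.5+16.3) = 0.518.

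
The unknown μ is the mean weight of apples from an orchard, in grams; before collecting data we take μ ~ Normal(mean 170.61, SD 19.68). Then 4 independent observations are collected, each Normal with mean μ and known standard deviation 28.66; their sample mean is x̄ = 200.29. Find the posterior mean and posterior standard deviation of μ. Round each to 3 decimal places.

With known σ, the Normal prior is conjugate. Weight on the data is w = (n/σ²)/(n/σ² + 1/τ₀²) = 0.00486976/(0.00486976+0.00258196) = 0.65351.
Posterior mean = w·x̄ + (1−w)·μ₀ = 0.65351·200.29 + 0.34649·170.61 = 190.006. Posterior variance = 1/(0.00486976+0.00258196) = 134.197, so SD = 11.584.

Posterior mean ≈ 190.006; posterior SD ≈ 11.584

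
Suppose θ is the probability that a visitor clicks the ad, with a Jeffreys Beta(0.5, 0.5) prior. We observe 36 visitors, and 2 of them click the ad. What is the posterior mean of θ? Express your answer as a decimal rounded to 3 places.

Posterior mean ≈ 0.068

The binomial likelihood is conjugate to the Beta prior: with 2 successes and 34 failures, the posterior is Beta(0.5+2, 0.5+34) = Beta(2.5, 34.5).
E[θ | data] = 2.5/(2.5+34.5) = 0.068.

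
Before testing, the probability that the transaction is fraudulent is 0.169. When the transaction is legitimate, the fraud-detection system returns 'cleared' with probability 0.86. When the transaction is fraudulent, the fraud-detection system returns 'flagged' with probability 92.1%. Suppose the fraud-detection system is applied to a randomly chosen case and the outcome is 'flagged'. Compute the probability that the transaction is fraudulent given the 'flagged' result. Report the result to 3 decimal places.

P(H | E) ≈ 0.572

Let H be the event that the transaction is fraudulent. P(H) = 0.169, so P(¬H) = 0.831. With E the 'flagged' result, P(E|H) = 0.921 and P(E|¬H) = 0.14.
P(E) = 0.921·0.169 + 0.14·0.831 = 0.15565 + 0.11634 = 0.27199.
By Bayes' theorem, P(H|E) = 0.15565 / 0.27199 = 0.572.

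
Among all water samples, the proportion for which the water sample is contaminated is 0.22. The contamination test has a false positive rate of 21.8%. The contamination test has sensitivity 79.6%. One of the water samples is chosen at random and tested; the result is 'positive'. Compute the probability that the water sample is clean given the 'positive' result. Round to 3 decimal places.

Let H be the event that the water sample is contaminated. P(H) = 0.22, so P(¬H) = 0.78. With E the 'positive' result, P(E|H) = 0.796 and P(E|¬H) = 0.218.
P(E) = 0.796·0.22 + 0.218·0.78 = 0.17512 + 0.17004 = 0.34516.
By Bayes' theorem, P(H|E) = 0.17512 / 0.34516 = 0.507. Hence P(¬H|E) = 1 − 0.507 = 0.493.

P(¬H | E) ≈ 0.493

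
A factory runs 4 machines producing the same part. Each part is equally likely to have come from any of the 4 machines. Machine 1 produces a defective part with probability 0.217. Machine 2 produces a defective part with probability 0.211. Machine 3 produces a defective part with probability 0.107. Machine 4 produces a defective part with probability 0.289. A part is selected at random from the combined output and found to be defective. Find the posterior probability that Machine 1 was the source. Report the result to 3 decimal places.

Posterior probability ≈ 0.263

P(defective|M1) = 0.217; P(defective|M2) = 0.211; P(defective|M3) = 0.107; P(defective|M4) = 0.289.
Prior × likelihood for each source: 0.25·0.217=0.05425, 0.25·0.211=0.05275, 0.25·0.107=0.02675, 0.25·0.289=0.07225. Summing gives P(defective) = 0.20600.
P(Machine 1 | defective) = 0.05425 / 0.20600 = 0.263.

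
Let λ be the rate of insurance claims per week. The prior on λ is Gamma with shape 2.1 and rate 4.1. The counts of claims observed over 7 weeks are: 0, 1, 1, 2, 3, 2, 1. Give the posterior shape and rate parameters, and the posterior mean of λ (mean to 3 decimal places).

The Poisson likelihood adds the total count to the shape and the number of exposure periods to the rate. Here ∑xᵢ = 10 and n = 7, so shape 2.1→12.1 and rate 4.1→11.1.
E[λ | data] = 12.1/11.1 = 1.090.

Posterior: Gamma(shape=12.1, rate=11.1); mean ≈ 1.090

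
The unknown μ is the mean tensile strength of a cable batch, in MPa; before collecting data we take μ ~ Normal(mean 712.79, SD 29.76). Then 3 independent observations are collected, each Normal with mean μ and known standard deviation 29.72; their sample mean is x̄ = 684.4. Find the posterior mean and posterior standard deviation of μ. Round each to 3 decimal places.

Posterior mean ≈ 691.483; posterior SD ≈ 14.865

Prior precision 1/τ₀² = 1/29.76² = 0.00112910; data precision n/σ² = 3/29.72² = 0.00339644.
Posterior precision = 0.00112910 + 0.00339644 = 0.00452554, giving posterior SD = 1/√0.00452554 = 14.865.
Posterior mean = (0.00112910·712.79 + 0.00339644·684.4) / 0.00452554 = 691.483.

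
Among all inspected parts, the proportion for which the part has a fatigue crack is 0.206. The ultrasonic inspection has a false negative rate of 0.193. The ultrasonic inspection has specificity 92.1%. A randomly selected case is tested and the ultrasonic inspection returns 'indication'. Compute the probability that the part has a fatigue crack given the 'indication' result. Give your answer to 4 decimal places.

Let H be the event that the part has a fatigue crack. P(H) = 0.206, so P(¬H) = 0.794. With E the 'indication' result, P(E|H) = 0.807 and P(E|¬H) = 0.079.
P(E) = 0.807·0.206 + 0.079·0.794 = 0.16624 + 0.062726 = 0.22897.
By Bayes' theorem, P(H|E) = 0.16624 / 0.22897 = 0.7260.

P(H | E) ≈ 0.7260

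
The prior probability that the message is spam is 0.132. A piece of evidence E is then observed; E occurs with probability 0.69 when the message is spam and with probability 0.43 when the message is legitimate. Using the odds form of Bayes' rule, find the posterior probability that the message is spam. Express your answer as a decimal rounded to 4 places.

Prior odds = 0.132/(1−0.132) = 0.15207. In log-odds, ln(0.15207) = -1.8834.
Add log likelihood ratio: ln(1.6047) = 0.47291.
Posterior log-odds = -1.4105, so posterior odds = exp(-1.4105) = 0.24403. Converting, P(H|E) = 0.24403/1.2440 = 0.1962.

Posterior probability ≈ 0.1962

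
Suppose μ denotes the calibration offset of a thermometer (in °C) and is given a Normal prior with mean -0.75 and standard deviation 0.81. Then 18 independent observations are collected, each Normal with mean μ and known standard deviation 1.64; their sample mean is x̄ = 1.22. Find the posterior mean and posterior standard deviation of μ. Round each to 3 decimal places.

With known σ, the Normal prior is conjugate. Weight on the data is w = (n/σ²)/(n/σ² + 1/τ₀²) = 6.69244/(6.69244+1.52416) = 0.81450.
Posterior mean = w·x̄ + (1−w)·μ₀ = 0.81450·1.22 + 0.18550·-0.75 = 0.855. Posterior variance = 1/(6.69244+1.52416) = 0.121705, so SD = 0.349.

Posterior mean ≈ 0.855; posterior SD ≈ 0.349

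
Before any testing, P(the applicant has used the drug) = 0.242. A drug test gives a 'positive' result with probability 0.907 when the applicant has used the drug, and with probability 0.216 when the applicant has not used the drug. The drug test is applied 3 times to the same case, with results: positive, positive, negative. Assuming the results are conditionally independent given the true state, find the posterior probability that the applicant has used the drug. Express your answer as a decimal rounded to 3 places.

Let H be the event that the applicant has used the drug; start with P(H) = 0.242. P('positive'|H) = 0.907, P('positive'|¬H) = 0.216.
Update on result 1 ('positive'): P(H) ← 0.907·0.2420 / (0.907·0.2420 + 0.216·0.7580) = 0.21949/0.38322 = 0.5728.
Update on result 2 ('positive'): P(H) ← 0.907·0.5728 / (0.907·0.5728 + 0.216·0.4272) = 0.51949/0.61178 = 0.8492.
Update on result 3 ('negative'): P(H) ← 0.093·0.8492 / (0.093·0.8492 + 0.784·0.1508) = 0.078971/0.19723 = 0.4004.

Posterior P(H) ≈ 0.400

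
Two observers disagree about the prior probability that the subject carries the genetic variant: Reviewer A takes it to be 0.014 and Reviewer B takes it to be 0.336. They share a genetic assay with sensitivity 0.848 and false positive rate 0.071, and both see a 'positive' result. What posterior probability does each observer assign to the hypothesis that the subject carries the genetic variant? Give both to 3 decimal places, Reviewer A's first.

The likelihood ratio for a 'positive' result is 0.848/0.071 = 11.944.
Reviewer A: prior odds 0.014/0.986 = 0.014199; posterior odds 0.16959; posterior probability 0.145.
Reviewer B: prior odds 0.336/0.664 = 0.50602; posterior odds 6.0438; posterior probability 0.858.

Reviewer A: 0.145; Reviewer B: 0.858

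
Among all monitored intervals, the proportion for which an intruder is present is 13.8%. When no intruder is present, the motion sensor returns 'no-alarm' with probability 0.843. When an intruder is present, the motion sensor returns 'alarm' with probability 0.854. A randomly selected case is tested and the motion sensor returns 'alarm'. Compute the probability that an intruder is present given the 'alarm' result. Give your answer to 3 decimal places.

Let H be the event that an intruder is present. P(H) = 0.138, so P(¬H) = 0.862. With E the 'alarm' result, P(E|H) = 0.854 and P(E|¬H) = 0.157.
P(E) = 0.854·0.138 + 0.157·0.862 = 0.11785 + 0.13533 = 0.25319.
By Bayes' theorem, P(H|E) = 0.11785 / 0.25319 = 0.465.

P(H | E) ≈ 0.465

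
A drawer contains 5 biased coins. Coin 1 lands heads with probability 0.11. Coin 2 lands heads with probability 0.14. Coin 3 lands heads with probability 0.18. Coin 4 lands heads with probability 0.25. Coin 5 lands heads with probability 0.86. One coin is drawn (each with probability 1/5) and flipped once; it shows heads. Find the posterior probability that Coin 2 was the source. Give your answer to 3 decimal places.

Tabulate prior·likelihood by source: [1] prior 0.2, lik 0.11, product 0.02200; [2] prior 0.2, lik 0.14, product 0.02800; [3] prior 0.2, lik 0.18, product 0.03600; [4] prior 0.2, lik 0.25, product 0.05000; [5] prior 0.2, lik 0.86, product 0.1720.
Normalizing constant = 0.30800; the posterior for Coin 2 is its product over the sum, 0.02800/0.30800 = 0.091.

Posterior probability ≈ 0.091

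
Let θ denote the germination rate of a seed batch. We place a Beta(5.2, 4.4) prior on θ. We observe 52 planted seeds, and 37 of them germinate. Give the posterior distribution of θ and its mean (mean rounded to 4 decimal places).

The binomial likelihood is conjugate to the Beta prior: with 37 successes and 15 failures, the posterior is Beta(5.2+37, 4.4+15) = Beta(42.2, 19.4).
E[θ | data] = 42.2/(42.2+19.4) = 0.6851.

Posterior: Beta(42.2, 19.4); mean ≈ 0.6851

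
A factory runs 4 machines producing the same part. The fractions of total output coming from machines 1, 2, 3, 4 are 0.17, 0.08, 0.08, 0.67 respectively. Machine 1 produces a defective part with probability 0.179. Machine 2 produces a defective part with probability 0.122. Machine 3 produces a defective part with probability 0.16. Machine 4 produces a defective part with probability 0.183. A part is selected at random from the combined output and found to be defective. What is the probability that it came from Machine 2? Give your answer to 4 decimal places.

P(defective|M1) = 0.179; P(defective|M2) = 0.122; P(defective|M3) = 0.16; P(defective|M4) = 0.183.
Prior × likelihood for each source: 0.17·0.179=0.03043, 0.08·0.122=0.009760, 0.08·0.16=0.01280, 0.67·0.183=0.1226. Summing gives P(defective) = 0.17560.
P(Machine 2 | defective) = 0.009760 / 0.17560 = 0.0556.

Posterior probability ≈ 0.0556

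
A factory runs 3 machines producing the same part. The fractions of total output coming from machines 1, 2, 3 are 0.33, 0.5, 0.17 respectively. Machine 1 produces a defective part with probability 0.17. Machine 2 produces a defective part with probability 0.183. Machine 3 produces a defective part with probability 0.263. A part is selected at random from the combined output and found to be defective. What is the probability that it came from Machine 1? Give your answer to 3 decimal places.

P(defective|M1) = 0.17; P(defective|M2) = 0.183; P(defective|M3) = 0.263.
Prior × likelihood for each source: 0.33·0.17=0.05610, 0.5·0.183=0.09150, 0.17·0.263=0.04471. Summing gives P(defective) = 0.19231.
P(Machine 1 | defective) = 0.05610 / 0.19231 = 0.292.

Posterior probability ≈ 0.292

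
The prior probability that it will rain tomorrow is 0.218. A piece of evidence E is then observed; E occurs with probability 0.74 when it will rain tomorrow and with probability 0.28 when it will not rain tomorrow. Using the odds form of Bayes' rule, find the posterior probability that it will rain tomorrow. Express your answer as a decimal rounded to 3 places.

Prior odds = 0.218/(1−0.218) = 0.27877. In log-odds, ln(0.27877) = -1.2774.
Add log likelihood ratio: ln(2.6429) = 0.97186.
Posterior log-odds = -0.30550, so posterior odds = exp(-0.30550) = 0.73676. Converting, P(H|E) = 0.73676/1.7368 = 0.424.

Posterior probability ≈ 0.424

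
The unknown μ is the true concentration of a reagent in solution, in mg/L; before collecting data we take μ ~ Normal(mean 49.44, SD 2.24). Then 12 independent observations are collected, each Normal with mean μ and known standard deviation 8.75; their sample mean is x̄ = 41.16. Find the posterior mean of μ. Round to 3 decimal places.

Posterior mean ≈ 45.795

Prior precision 1/τ₀² = 1/2.24² = 0.199298; data precision n/σ² = 12/8.75² = 0.156735.
Posterior precision = 0.199298 + 0.156735 = 0.356033.
Posterior mean = (0.199298·49.44 + 0.156735·41.16) / 0.356033 = 45.795.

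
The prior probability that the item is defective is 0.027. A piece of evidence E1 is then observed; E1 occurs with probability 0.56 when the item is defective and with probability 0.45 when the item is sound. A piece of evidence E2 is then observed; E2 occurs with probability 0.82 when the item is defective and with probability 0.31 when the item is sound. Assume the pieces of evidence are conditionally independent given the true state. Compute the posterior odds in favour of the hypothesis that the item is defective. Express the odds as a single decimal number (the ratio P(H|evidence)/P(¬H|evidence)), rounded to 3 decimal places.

Posterior odds ≈ 0.091

Prior odds = 0.027/(1−0.027) = 0.027749. In log-odds, ln(0.027749) = -3.5845.
Add log likelihood ratios: ln(1.2444) + ln(2.6452) = 1.1914.
Posterior log-odds = -2.3931, so posterior odds = exp(-2.3931) = 0.091344.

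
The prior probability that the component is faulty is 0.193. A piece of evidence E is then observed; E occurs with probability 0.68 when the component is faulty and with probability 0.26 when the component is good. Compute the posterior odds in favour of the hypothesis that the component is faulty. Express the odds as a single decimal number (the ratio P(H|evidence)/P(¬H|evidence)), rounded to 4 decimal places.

Prior odds = 0.193/(1−0.193) = 0.23916. In log-odds, ln(0.23916) = -1.4306.
Add log likelihood ratio: ln(2.6154) = 0.96141.
Posterior log-odds = -0.46922, so posterior odds = exp(-0.46922) = 0.62549.

Posterior odds ≈ 0.6255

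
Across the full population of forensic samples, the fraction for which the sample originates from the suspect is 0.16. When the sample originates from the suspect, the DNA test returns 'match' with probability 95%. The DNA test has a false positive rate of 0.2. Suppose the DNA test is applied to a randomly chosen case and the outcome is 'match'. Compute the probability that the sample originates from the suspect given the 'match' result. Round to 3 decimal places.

P(H | E) ≈ 0.475

Write H for 'the sample originates from the suspect'. Prior odds H:¬H = 0.16/0.84 = 0.19048. For the 'match' outcome, the likelihood ratio is 0.95/0.2 = 4.7500.
Posterior odds = 0.19048 × 4.7500 = 0.90476, so P(H|E) = 0.90476/(1+0.90476) = 0.475.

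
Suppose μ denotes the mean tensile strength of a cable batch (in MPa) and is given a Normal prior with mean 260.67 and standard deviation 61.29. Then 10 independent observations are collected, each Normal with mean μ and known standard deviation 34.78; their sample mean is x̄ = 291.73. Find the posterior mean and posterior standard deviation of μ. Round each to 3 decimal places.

With known σ, the Normal prior is conjugate. Weight on the data is w = (n/σ²)/(n/σ² + 1/τ₀²) = 0.00826686/(0.00826686+0.00026621) = 0.96880.
Posterior mean = w·x̄ + (1−w)·μ₀ = 0.96880·291.73 + 0.031197·260.67 = 290.761. Posterior variance = 1/(0.00826686+0.00026621) = 117.191, so SD = 10.825.

Posterior mean ≈ 290.761; posterior SD ≈ 10.825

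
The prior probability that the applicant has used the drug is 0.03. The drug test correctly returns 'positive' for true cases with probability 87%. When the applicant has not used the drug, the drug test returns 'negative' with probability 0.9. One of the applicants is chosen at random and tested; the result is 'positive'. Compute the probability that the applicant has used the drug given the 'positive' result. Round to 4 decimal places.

P(H | E) ≈ 0.2120

Write H for 'the applicant has used the drug'. Prior odds H:¬H = 0.03/0.97 = 0.030928. For the 'positive' outcome, the likelihood ratio is 0.87/0.1 = 8.7000.
Posterior odds = 0.030928 × 8.7000 = 0.26907, so P(H|E) = 0.26907/(1+0.26907) = 0.2120.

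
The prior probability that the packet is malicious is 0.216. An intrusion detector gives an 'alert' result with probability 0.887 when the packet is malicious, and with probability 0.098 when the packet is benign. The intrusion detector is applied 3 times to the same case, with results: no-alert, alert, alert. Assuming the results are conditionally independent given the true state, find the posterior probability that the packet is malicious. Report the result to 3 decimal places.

Posterior P(H) ≈ 0.739

With H the event that the packet is malicious, the joint likelihood of the observed sequence is P(data|H) = 0.113·0.887·0.887 = 0.088905 and P(data|¬H) = 0.902·0.098·0.098 = 0.0086628.
Bayes: P(H|data) = 0.216·0.088905 / (0.216·0.088905 + 0.784·0.0086628) = 0.019203/0.025995 = 0.7387.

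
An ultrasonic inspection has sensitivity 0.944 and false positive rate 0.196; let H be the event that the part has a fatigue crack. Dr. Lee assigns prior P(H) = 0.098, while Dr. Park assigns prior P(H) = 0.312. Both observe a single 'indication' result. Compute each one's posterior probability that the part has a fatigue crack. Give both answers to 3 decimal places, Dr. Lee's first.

Dr. Lee: 0.344; Dr. Park: 0.686

P('+'|H) = 0.944, P('+'|¬H) = 0.196.
Dr. Lee: numerator 0.944·0.098 = 0.092512; evidence = 0.092512+0.196·0.902 = 0.26930; posterior = 0.344.
Dr. Park: numerator 0.944·0.312 = 0.29453; evidence = 0.29453+0.196·0.688 = 0.42938; posterior = 0.686.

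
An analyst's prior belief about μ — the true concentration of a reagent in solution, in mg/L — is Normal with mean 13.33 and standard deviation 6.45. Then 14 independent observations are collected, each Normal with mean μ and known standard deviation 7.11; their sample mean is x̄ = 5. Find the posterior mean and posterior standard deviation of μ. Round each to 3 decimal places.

Posterior mean ≈ 5.665; posterior SD ≈ 1.823

With known σ, the Normal prior is conjugate. Weight on the data is w = (n/σ²)/(n/σ² + 1/τ₀²) = 0.276942/(0.276942+0.0240370) = 0.92014.
Posterior mean = w·x̄ + (1−w)·μ₀ = 0.92014·5 + 0.079863·13.33 = 5.665. Posterior variance = 1/(0.276942+0.0240370) = 3.32249, so SD = 1.823.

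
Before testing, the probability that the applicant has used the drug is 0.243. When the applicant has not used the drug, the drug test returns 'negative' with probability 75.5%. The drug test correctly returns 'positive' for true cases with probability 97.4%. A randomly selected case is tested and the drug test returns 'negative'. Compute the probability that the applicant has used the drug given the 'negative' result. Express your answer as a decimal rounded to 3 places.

Let H be the event that the applicant has used the drug. P(H) = 0.243, so P(¬H) = 0.757. With E the 'negative' result, P(E|H) = 0.026 and P(E|¬H) = 0.755.
P(E) = 0.026·0.243 + 0.755·0.757 = 0.0063180 + 0.57154 = 0.57785.
By Bayes' theorem, P(H|E) = 0.0063180 / 0.57785 = 0.011.

P(H | E) ≈ 0.011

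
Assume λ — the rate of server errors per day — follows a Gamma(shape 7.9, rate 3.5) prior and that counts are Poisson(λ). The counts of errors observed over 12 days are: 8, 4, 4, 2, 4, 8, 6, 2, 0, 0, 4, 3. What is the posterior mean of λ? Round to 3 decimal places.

Posterior mean ≈ 3.413

Total count ∑xᵢ = 45 over n = 12 days.
Gamma is conjugate to the Poisson likelihood: posterior is Gamma(shape = 7.9+45 = 52.9, rate = 3.5+12 = 15.5).
Posterior mean = shape/rate = 52.9/15.5 = 3.413.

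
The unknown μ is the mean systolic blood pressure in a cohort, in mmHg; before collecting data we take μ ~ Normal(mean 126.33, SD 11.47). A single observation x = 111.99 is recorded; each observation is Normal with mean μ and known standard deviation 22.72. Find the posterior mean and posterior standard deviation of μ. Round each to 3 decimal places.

Posterior mean ≈ 123.418; posterior SD ≈ 10.239

With known σ, the Normal prior is conjugate. Weight on the data is w = (n/σ²)/(n/σ² + 1/τ₀²) = 0.00193724/(0.00193724+0.00760104) = 0.20310.
Posterior mean = w·x̄ + (1−w)·μ₀ = 0.20310·111.99 + 0.79690·126.33 = 123.418. Posterior variance = 1/(0.00193724+0.00760104) = 104.841, so SD = 10.239.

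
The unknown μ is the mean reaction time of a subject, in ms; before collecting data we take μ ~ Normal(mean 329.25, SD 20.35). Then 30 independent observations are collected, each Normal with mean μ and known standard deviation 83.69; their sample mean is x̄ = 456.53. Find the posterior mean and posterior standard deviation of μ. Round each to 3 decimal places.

With known σ, the Normal prior is conjugate. Weight on the data is w = (n/σ²)/(n/σ² + 1/τ₀²) = 0.00428326/(0.00428326+0.00241474) = 0.63948.
Posterior mean = w·x̄ + (1−w)·μ₀ = 0.63948·456.53 + 0.36052·329.25 = 410.643. Posterior variance = 1/(0.00428326+0.00241474) = 149.298, so SD = 12.219.

Posterior mean ≈ 410.643; posterior SD ≈ 12.219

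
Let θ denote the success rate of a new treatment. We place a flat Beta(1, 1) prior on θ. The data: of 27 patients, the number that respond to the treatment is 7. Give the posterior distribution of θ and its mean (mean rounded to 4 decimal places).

The binomial likelihood is conjugate to the Beta prior: with 7 successes and 20 failures, the posterior is Beta(1+7, 1+20) = Beta(8, 21).
Posterior mean = α/(α+β) = 8/29 = 0.2759.

Posterior: Beta(8, 21); mean ≈ 0.2759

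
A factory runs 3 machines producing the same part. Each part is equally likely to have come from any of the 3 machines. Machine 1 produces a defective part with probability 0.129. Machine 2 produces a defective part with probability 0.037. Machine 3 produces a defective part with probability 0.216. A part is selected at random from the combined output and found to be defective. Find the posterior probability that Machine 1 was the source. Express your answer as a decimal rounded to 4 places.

Posterior probability ≈ 0.3377

P(defective|M1) = 0.129; P(defective|M2) = 0.037; P(defective|M3) = 0.216.
Prior × likelihood for each source: 0.333333·0.129=0.04300, 0.333333·0.037=0.01233, 0.333333·0.216=0.07200. Summing gives P(defective) = 0.12733.
P(Machine 1 | defective) = 0.04300 / 0.12733 = 0.3377.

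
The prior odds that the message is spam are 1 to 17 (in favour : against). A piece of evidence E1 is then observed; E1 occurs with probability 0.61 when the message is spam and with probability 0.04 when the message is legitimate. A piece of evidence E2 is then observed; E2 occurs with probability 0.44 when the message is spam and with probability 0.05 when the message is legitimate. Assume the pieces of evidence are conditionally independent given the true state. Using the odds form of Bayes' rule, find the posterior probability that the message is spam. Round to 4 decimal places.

Prior odds = 1/17 = 0.058824. In log-odds, ln(0.058824) = -2.8332.
Add log likelihood ratios: ln(15.250) + ln(8.8000) = 4.8993.
Posterior log-odds = 2.0661, so posterior odds = exp(2.0661) = 7.8941. Converting, P(H|E) = 7.8941/8.8941 = 0.8876.

Posterior probability ≈ 0.8876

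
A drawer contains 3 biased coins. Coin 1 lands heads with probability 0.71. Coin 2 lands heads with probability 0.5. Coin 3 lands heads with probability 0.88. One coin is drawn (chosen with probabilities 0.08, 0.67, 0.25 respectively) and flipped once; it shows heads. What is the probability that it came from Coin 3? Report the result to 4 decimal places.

Posterior probability ≈ 0.3596

P(heads|C1) = 0.71; P(heads|C2) = 0.5; P(heads|C3) = 0.88.
Prior × likelihood for each source: 0.08·0.71=0.05680, 0.67·0.5=0.3350, 0.25·0.88=0.2200. Summing gives P(heads) = 0.61180.
P(Coin 3 | heads) = 0.2200 / 0.61180 = 0.3596.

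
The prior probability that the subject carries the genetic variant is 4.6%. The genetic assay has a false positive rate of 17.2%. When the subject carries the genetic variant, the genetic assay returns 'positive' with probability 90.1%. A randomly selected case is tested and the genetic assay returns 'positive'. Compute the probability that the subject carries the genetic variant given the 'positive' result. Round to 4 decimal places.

Let H be the event that the subject carries the genetic variant. P(H) = 0.046, so P(¬H) = 0.954. With E the 'positive' result, P(E|H) = 0.901 and P(E|¬H) = 0.172.
P(E) = 0.901·0.046 + 0.172·0.954 = 0.041446 + 0.16409 = 0.20553.
By Bayes' theorem, P(H|E) = 0.041446 / 0.20553 = 0.2017.

P(H | E) ≈ 0.2017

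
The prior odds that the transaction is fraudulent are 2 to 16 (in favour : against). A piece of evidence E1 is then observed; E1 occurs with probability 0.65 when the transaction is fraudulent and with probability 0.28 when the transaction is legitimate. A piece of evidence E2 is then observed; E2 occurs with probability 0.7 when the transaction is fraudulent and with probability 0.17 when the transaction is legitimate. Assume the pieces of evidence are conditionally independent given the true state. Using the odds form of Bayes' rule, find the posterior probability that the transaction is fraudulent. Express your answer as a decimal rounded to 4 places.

Prior odds = 2/16 = 0.12500.
Likelihood ratio for E1 = 0.65/0.28 = 2.3214.
Likelihood ratio for E2 = 0.7/0.17 = 4.1176.
Posterior odds = prior odds × LR₁ × LR₂ = 1.1949.
Posterior probability = odds/(1+odds) = 1.1949/2.1949 = 0.5444.

Posterior probability ≈ 0.5444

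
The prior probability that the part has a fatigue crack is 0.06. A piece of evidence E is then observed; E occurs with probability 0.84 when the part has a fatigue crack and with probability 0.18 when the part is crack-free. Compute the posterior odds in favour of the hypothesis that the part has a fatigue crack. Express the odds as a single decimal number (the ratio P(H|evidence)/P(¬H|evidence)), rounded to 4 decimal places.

Prior odds = 0.06/(1−0.06) = 0.063830.
Likelihood ratio for E = 0.84/0.18 = 4.6667.
Posterior odds = prior odds × LR = 0.29787.

Posterior odds ≈ 0.2979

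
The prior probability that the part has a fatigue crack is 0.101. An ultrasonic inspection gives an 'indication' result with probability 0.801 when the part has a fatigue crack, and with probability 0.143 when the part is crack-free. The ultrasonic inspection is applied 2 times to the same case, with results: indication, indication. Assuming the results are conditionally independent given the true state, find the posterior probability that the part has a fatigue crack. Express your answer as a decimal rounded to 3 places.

With H the event that the part has a fatigue crack, the joint likelihood of the observed sequence is P(data|H) = 0.801·0.801 = 0.64160 and P(data|¬H) = 0.143·0.143 = 0.020449.
Bayes: P(H|data) = 0.101·0.64160 / (0.101·0.64160 + 0.899·0.020449) = 0.064802/0.083185 = 0.7790.

Posterior P(H) ≈ 0.779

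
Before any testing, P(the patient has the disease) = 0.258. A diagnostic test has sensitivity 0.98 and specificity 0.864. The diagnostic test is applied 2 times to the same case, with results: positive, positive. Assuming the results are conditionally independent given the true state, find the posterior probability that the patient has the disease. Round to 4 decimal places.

Posterior P(H) ≈ 0.9475

With H the event that the patient has the disease, the joint likelihood of the observed sequence is P(data|H) = 0.98·0.98 = 0.96040 and P(data|¬H) = 0.136·0.136 = 0.018496.
Bayes: P(H|data) = 0.258·0.96040 / (0.258·0.96040 + 0.742·0.018496) = 0.24778/0.26151 = 0.9475.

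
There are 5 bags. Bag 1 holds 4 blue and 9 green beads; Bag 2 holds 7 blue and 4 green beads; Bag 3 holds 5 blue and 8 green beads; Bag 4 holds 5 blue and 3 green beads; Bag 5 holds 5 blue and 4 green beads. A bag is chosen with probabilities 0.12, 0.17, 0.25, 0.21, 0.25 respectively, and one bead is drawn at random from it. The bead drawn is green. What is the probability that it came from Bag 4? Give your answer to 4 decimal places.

P(green|Bag 1) = 0.6923; P(green|Bag 2) = 0.3636; P(green|Bag 3) = 0.6154; P(green|Bag 4) = 0.375; P(green|Bag 5) = 0.4444.
Prior × likelihood for each source: 0.12·0.6923=0.08308, 0.17·0.3636=0.06182, 0.25·0.6154=0.1538, 0.21·0.375=0.07875, 0.25·0.4444=0.1111. Summing gives P(green) = 0.48860.
P(Bag 4 | green) = 0.07875 / 0.48860 = 0.1612.

Posterior probability ≈ 0.1612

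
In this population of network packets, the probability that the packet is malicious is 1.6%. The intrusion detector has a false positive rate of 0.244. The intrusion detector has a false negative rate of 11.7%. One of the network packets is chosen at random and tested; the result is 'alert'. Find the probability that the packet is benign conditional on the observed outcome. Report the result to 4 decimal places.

Write H for 'the packet is malicious'. Prior odds H:¬H = 0.016/0.984 = 0.016260. For the 'alert' outcome, the likelihood ratio is 0.883/0.244 = 3.6189.
Posterior odds = 0.016260 × 3.6189 = 0.058843, so P(H|E) = 0.058843/(1+0.058843) = 0.0556. Then P(¬H|E) = 1 − 0.0556 = 0.9444.

P(¬H | E) ≈ 0.9444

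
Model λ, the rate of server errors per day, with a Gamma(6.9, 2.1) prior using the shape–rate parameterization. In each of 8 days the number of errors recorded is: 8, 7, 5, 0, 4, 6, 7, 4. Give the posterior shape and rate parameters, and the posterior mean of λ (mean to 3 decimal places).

Posterior: Gamma(shape=47.9, rate=10.1); mean ≈ 4.743

The Poisson likelihood adds the total count to the shape and the number of exposure periods to the rate. Here ∑xᵢ = 41 and n = 8, so shape 6.9→47.9 and rate 2.1→10.1.
E[λ | data] = 47.9/10.1 = 4.743.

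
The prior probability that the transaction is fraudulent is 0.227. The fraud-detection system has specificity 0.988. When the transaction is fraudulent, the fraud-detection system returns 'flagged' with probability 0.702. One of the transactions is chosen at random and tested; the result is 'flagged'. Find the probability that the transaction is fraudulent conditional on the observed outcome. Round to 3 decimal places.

Let H be the event that the transaction is fraudulent. P(H) = 0.227, so P(¬H) = 0.773. With E the 'flagged' result, P(E|H) = 0.702 and P(E|¬H) = 0.012.
P(E) = 0.702·0.227 + 0.012·0.773 = 0.15935 + 0.0092760 = 0.16863.
By Bayes' theorem, P(H|E) = 0.15935 / 0.16863 = 0.945.

P(H | E) ≈ 0.945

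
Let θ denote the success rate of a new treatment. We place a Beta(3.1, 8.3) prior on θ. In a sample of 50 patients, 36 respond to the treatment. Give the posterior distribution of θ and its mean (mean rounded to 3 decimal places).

The binomial likelihood is conjugate to the Beta prior: with 36 successes and 14 failures, the posterior is Beta(3.1+36, 8.3+14) = Beta(39.1, 22.3).
Posterior mean = α/(α+β) = 39.1/61.4 = 0.637.

Posterior: Beta(39.1, 22.3); mean ≈ 0.637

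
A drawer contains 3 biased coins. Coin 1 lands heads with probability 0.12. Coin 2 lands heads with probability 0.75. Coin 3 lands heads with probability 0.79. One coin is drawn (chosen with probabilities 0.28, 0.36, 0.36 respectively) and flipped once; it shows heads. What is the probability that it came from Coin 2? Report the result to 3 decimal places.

Posterior probability ≈ 0.459

P(heads|C1) = 0.12; P(heads|C2) = 0.75; P(heads|C3) = 0.79.
Prior × likelihood for each source: 0.28·0.12=0.03360, 0.36·0.75=0.2700, 0.36·0.79=0.2844. Summing gives P(heads) = 0.58800.
P(Coin 2 | heads) = 0.2700 / 0.58800 = 0.459.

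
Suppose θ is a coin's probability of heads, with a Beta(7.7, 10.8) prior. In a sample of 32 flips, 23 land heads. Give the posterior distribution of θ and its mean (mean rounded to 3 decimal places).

Posterior: Beta(30.7, 19.8); mean ≈ 0.608

The binomial likelihood is conjugate to the Beta prior: with 23 successes and 9 failures, the posterior is Beta(7.7+23, 10.8+9) = Beta(30.7, 19.8).
E[θ | data] = 30.7/(30.7+19.8) = 0.608.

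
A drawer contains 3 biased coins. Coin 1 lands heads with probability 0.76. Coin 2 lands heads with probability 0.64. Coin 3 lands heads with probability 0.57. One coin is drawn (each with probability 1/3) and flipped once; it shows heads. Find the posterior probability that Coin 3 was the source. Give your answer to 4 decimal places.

Posterior probability ≈ 0.2893

Tabulate prior·likelihood by source: [1] prior 0.333333, lik 0.76, product 0.2533; [2] prior 0.333333, lik 0.64, product 0.2133; [3] prior 0.333333, lik 0.57, product 0.1900.
Normalizing constant = 0.65667; the posterior for Coin 3 is its product over the sum, 0.1900/0.65667 = 0.2893.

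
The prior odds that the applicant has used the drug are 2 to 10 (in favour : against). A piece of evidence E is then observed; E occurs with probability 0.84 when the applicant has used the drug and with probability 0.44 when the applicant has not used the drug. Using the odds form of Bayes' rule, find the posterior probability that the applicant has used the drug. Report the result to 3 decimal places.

Prior odds = 2/10 = 0.20000. In log-odds, ln(0.20000) = -1.6094.
Add log likelihood ratio: ln(1.9091) = 0.64663.
Posterior log-odds = -0.96281, so posterior odds = exp(-0.96281) = 0.38182. Converting, P(H|E) = 0.38182/1.3818 = 0.276.

Posterior probability ≈ 0.276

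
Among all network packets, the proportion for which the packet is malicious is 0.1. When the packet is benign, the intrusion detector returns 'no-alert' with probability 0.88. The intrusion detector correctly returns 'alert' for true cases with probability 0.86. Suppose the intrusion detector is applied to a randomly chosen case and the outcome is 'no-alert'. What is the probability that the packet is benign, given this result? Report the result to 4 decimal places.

P(¬H | E) ≈ 0.9826

Let H be the event that the packet is malicious. P(H) = 0.1, so P(¬H) = 0.9. With E the 'no-alert' result, P(E|H) = 0.14 and P(E|¬H) = 0.88.
P(E) = 0.14·0.1 + 0.88·0.9 = 0.014000 + 0.79200 = 0.80600.
By Bayes' theorem, P(H|E) = 0.014000 / 0.80600 = 0.0174. Hence P(¬H|E) = 1 − 0.0174 = 0.9826.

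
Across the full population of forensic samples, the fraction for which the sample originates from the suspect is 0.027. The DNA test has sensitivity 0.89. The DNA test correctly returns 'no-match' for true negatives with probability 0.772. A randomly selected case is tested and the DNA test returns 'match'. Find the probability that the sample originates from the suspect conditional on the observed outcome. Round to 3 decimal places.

Let H be the event that the sample originates from the suspect. P(H) = 0.027, so P(¬H) = 0.973. With E the 'match' result, P(E|H) = 0.89 and P(E|¬H) = 0.228.
P(E) = 0.89·0.027 + 0.228·0.973 = 0.024030 + 0.22184 = 0.24587.
By Bayes' theorem, P(H|E) = 0.024030 / 0.24587 = 0.098.

P(H | E) ≈ 0.098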